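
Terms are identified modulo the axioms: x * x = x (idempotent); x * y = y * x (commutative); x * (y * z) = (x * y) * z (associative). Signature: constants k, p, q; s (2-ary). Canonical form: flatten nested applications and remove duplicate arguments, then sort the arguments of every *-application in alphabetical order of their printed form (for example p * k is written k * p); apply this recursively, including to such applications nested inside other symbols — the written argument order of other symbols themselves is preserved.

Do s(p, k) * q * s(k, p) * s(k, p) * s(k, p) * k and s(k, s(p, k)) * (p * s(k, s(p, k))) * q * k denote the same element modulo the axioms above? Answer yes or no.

Answer: no — k * q * s(k, p) * s(p, k) vs k * p * q * s(k, s(p, k))

Derivation:
Left:  s(p, k) * q * s(k, p) * s(k, p) * s(k, p) * k
  Idempotence:  drop duplicate s(k, p), s(k, p)
  Sort:  k * q * s(k, p) * s(p, k)
Right:  s(k, s(p, k)) * (p * s(k, s(p, k))) * q * k
  Flatten:  s(k, s(p, k)) * p * s(k, s(p, k)) * q * k
  Deduplicate:  drop duplicate s(k, s(p, k))
  Order the arguments:  k * p * q * s(k, s(p, k))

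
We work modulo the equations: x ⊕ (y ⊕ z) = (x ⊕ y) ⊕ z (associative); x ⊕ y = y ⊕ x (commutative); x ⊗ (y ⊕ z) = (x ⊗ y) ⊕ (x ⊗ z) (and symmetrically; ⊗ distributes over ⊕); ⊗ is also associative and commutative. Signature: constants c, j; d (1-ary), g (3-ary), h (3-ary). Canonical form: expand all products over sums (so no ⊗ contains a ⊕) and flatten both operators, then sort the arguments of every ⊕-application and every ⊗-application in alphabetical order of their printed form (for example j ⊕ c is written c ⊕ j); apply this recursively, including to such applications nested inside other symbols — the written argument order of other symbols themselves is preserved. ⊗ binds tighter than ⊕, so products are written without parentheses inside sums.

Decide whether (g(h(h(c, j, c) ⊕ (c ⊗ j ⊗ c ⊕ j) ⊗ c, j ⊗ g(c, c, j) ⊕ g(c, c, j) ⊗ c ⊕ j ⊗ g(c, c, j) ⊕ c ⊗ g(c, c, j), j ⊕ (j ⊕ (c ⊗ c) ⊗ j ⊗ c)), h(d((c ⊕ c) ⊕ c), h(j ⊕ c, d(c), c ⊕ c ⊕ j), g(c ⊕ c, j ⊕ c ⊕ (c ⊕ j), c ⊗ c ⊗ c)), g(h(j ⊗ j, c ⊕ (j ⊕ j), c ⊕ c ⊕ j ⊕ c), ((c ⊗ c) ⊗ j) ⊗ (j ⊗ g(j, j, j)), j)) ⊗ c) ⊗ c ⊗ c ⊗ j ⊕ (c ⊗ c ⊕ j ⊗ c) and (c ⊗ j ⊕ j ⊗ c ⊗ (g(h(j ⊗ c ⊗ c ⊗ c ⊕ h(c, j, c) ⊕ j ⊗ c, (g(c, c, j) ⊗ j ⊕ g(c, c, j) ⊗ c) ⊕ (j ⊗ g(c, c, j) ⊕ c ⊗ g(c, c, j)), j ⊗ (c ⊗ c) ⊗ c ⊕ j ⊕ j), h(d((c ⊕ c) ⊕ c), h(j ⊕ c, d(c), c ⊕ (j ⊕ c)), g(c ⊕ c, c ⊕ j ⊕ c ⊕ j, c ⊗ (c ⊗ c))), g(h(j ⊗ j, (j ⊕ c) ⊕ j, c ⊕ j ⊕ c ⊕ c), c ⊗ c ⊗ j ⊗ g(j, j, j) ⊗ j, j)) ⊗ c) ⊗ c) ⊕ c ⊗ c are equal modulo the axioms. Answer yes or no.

Left:  (g(h(h(c, j, c) ⊕ (c ⊗ j ⊗ c ⊕ j) ⊗ c, j ⊗ g(c, c, j) ⊕ g(c, c, j) ⊗ c ⊕ j ⊗ g(c, c, j) ⊕ c ⊗ g(c, c, j), j ⊕ (j ⊕ (c ⊗ c) ⊗ j ⊗ c)), h(d((c ⊕ c) ⊕ c), h(j ⊕ c, d(c), c ⊕ c ⊕ j), g(c ⊕ c, j ⊕ c ⊕ (c ⊕ j), c ⊗ c ⊗ c)), g(h(j ⊗ j, c ⊕ (j ⊕ j), c ⊕ c ⊕ j ⊕ c), ((c ⊗ c) ⊗ j) ⊗ (j ⊗ g(j, j, j)), j)) ⊗ c) ⊗ c ⊗ c ⊗ j ⊕ (c ⊗ c ⊕ j ⊗ c)
  Distribute:  c ⊗ c ⊗ c ⊗ g(h(c ⊗ c ⊗ c ⊗ j ⊕ c ⊗ j ⊕ h(c, j, c), c ⊗ g(c, c, j) ⊕ c ⊗ g(c, c, j) ⊕ g(c, c, j) ⊗ j ⊕ g(c, c, j) ⊗ j, c ⊗ c ⊗ c ⊗ j ⊕ j ⊕ j), h(d(c ⊕ c ⊕ c), h(c ⊕ j, d(c), c ⊕ c ⊕ j), g(c ⊕ c, c ⊕ c ⊕ j ⊕ j, c ⊗ c ⊗ c)), g(h(j ⊗ j, c ⊕ j ⊕ j, c ⊕ c ⊕ c ⊕ j), c ⊗ c ⊗ g(j, j, j) ⊗ j ⊗ j, j)) ⊗ j ⊕ c ⊗ c ⊕ c ⊗ j
  Sort:  c ⊗ c ⊕ c ⊗ c ⊗ c ⊗ g(h(c ⊗ c ⊗ c ⊗ j ⊕ c ⊗ j ⊕ h(c, j, c), c ⊗ g(c, c, j) ⊕ c ⊗ g(c, c, j) ⊕ g(c, c, j) ⊗ j ⊕ g(c, c, j) ⊗ j, c ⊗ c ⊗ c ⊗ j ⊕ j ⊕ j), h(d(c ⊕ c ⊕ c), h(c ⊕ j, d(c), c ⊕ c ⊕ j), g(c ⊕ c, c ⊕ c ⊕ j ⊕ j, c ⊗ c ⊗ c)), g(h(j ⊗ j, c ⊕ j ⊕ j, c ⊕ c ⊕ c ⊕ j), c ⊗ c ⊗ g(j, j, j) ⊗ j ⊗ j, j)) ⊗ j ⊕ c ⊗ j
Right:  (c ⊗ j ⊕ j ⊗ c ⊗ (g(h(j ⊗ c ⊗ c ⊗ c ⊕ h(c, j, c) ⊕ j ⊗ c, (g(c, c, j) ⊗ j ⊕ g(c, c, j) ⊗ c) ⊕ (j ⊗ g(c, c, j) ⊕ c ⊗ g(c, c, j)), j ⊗ (c ⊗ c) ⊗ c ⊕ j ⊕ j), h(d((c ⊕ c) ⊕ c), h(j ⊕ c, d(c), c ⊕ (j ⊕ c)), g(c ⊕ c, c ⊕ j ⊕ c ⊕ j, c ⊗ (c ⊗ c))), g(h(j ⊗ j, (j ⊕ c) ⊕ j, c ⊕ j ⊕ c ⊕ c), c ⊗ c ⊗ j ⊗ g(j, j, j) ⊗ j, j)) ⊗ c) ⊗ c) ⊕ c ⊗ c
  Merge nested applications:  c ⊗ j ⊕ c ⊗ c ⊗ c ⊗ g(h(c ⊗ c ⊗ c ⊗ j ⊕ c ⊗ j ⊕ h(c, j, c), c ⊗ g(c, c, j) ⊕ c ⊗ g(c, c, j) ⊕ g(c, c, j) ⊗ j ⊕ g(c, c, j) ⊗ j, c ⊗ c ⊗ c ⊗ j ⊕ j ⊕ j), h(d(c ⊕ c ⊕ c), h(c ⊕ j, d(c), c ⊕ c ⊕ j), g(c ⊕ c, c ⊕ c ⊕ j ⊕ j, c ⊗ c ⊗ c)), g(h(j ⊗ j, c ⊕ j ⊕ j, c ⊕ c ⊕ c ⊕ j), c ⊗ c ⊗ g(j, j, j) ⊗ j ⊗ j, j)) ⊗ j ⊕ c ⊗ c
  Sort arguments:  c ⊗ c ⊕ c ⊗ c ⊗ c ⊗ g(h(c ⊗ c ⊗ c ⊗ j ⊕ c ⊗ j ⊕ h(c, j, c), c ⊗ g(c, c, j) ⊕ c ⊗ g(c, c, j) ⊕ g(c, c, j) ⊗ j ⊕ g(c, c, j) ⊗ j, c ⊗ c ⊗ c ⊗ j ⊕ j ⊕ j), h(d(c ⊕ c ⊕ c), h(c ⊕ j, d(c), c ⊕ c ⊕ j), g(c ⊕ c, c ⊕ c ⊕ j ⊕ j, c ⊗ c ⊗ c)), g(h(j ⊗ j, c ⊕ j ⊕ j, c ⊕ c ⊕ c ⊕ j), c ⊗ c ⊗ g(j, j, j) ⊗ j ⊗ j, j)) ⊗ j ⊕ c ⊗ j

Answer: yes — both canonical forms are c ⊗ c ⊕ c ⊗ c ⊗ c ⊗ g(h(c ⊗ c ⊗ c ⊗ j ⊕ c ⊗ j ⊕ h(c, j, c), c ⊗ g(c, c, j) ⊕ c ⊗ g(c, c, j) ⊕ g(c, c, j) ⊗ j ⊕ g(c, c, j) ⊗ j, c ⊗ c ⊗ c ⊗ j ⊕ j ⊕ j), h(d(c ⊕ c ⊕ c), h(c ⊕ j, d(c), c ⊕ c ⊕ j), g(c ⊕ c, c ⊕ c ⊕ j ⊕ j, c ⊗ c ⊗ c)), g(h(j ⊗ j, c ⊕ j ⊕ j, c ⊕ c ⊕ c ⊕ j), c ⊗ c ⊗ g(j, j, j) ⊗ j ⊗ j, j)) ⊗ j ⊕ c ⊗ j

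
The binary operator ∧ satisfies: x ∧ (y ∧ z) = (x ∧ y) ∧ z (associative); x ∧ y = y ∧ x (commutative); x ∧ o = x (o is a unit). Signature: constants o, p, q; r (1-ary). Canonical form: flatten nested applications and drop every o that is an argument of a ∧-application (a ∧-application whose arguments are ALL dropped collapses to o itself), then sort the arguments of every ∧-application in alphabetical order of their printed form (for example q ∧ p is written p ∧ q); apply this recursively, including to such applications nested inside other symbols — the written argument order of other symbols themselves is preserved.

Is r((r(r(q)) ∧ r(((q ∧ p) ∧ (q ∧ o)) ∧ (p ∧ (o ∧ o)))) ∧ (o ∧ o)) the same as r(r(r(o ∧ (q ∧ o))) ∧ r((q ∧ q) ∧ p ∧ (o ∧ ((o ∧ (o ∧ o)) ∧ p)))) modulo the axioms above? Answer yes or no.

Left:  r((r(r(q)) ∧ r(((q ∧ p) ∧ (q ∧ o)) ∧ (p ∧ (o ∧ o)))) ∧ (o ∧ o))
  Focus inside:  (r(r(q)) ∧ r(((q ∧ p) ∧ (q ∧ o)) ∧ (p ∧ (o ∧ o)))) ∧ (o ∧ o)
  Merge nested applications:  r(r(q)) ∧ r(((q ∧ p) ∧ (q ∧ o)) ∧ (p ∧ (o ∧ o))) ∧ o ∧ o
  Canonicalize subterm:  r(((q ∧ p) ∧ (q ∧ o)) ∧ (p ∧ (o ∧ o)))  →  r(p ∧ p ∧ q ∧ q)
  Drop the unit:  drop o (×2)
  Sort arguments:  r(p ∧ p ∧ q ∧ q) ∧ r(r(q))
  Rebuild:  r(r(p ∧ p ∧ q ∧ q) ∧ r(r(q)))
Right:  r(r(r(o ∧ (q ∧ o))) ∧ r((q ∧ q) ∧ p ∧ (o ∧ ((o ∧ (o ∧ o)) ∧ p))))
  Descend into:  r(r(o ∧ (q ∧ o))) ∧ r((q ∧ q) ∧ p ∧ (o ∧ ((o ∧ (o ∧ o)) ∧ p)))
  Canonicalize subterm:  r(r(o ∧ (q ∧ o)))  →  r(r(q))
  Inside:  r((q ∧ q) ∧ p ∧ (o ∧ ((o ∧ (o ∧ o)) ∧ p)))  →  r(p ∧ p ∧ q ∧ q)
  Sort arguments:  r(p ∧ p ∧ q ∧ q) ∧ r(r(q))
  Reassemble:  r(r(p ∧ p ∧ q ∧ q) ∧ r(r(q)))

Answer: yes — both canonical forms are r(r(p ∧ p ∧ q ∧ q) ∧ r(r(q)))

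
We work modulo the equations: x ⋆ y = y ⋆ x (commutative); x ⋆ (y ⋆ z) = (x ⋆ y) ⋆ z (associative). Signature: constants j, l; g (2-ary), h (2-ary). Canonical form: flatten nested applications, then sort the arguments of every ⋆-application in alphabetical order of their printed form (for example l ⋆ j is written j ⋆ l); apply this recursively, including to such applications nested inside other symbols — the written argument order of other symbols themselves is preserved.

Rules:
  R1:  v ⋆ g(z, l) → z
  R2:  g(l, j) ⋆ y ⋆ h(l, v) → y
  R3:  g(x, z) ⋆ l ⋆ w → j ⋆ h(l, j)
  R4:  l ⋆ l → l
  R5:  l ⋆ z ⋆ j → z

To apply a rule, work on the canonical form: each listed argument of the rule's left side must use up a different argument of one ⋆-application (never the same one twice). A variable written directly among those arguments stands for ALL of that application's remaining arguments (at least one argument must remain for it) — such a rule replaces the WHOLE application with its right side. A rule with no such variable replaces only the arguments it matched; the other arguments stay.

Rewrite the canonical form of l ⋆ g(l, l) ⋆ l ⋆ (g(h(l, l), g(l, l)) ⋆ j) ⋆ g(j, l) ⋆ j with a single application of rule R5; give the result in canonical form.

Canonical form:  g(h(l, l), g(l, l)) ⋆ g(j, l) ⋆ g(l, l) ⋆ j ⋆ j ⋆ l ⋆ l
R5 matches:  uses j, l;  z := g(h(l, l), g(l, l)) ⋆ g(j, l) ⋆ g(l, l) ⋆ j ⋆ l
Every leftover argument binds to the variable; the entire application is replaced.
Result:  g(h(l, l), g(l, l)) ⋆ g(j, l) ⋆ g(l, l) ⋆ j ⋆ l

Answer: g(h(l, l), g(l, l)) ⋆ g(j, l) ⋆ g(l, l) ⋆ j ⋆ l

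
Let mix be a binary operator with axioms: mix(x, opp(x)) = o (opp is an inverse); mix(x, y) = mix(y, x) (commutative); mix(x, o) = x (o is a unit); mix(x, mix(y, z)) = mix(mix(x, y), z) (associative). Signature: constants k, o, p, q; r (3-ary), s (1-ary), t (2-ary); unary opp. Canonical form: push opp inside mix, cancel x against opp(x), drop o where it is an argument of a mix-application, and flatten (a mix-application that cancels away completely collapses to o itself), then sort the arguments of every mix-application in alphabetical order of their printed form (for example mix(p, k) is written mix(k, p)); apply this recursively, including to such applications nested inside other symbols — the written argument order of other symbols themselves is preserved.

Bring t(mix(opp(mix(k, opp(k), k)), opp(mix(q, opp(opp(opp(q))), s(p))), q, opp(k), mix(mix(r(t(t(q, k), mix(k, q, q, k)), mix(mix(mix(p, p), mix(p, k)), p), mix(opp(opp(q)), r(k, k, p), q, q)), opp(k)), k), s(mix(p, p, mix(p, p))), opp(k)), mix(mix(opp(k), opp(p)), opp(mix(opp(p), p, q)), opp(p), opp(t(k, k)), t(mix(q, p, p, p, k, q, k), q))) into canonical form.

Answer: t(mix(opp(k), opp(k), opp(k), opp(s(p)), q, r(t(t(q, k), mix(k, k, q, q)), mix(k, p, p, p, p), mix(q, q, q, r(k, k, p))), s(mix(p, p, p, p))), mix(opp(k), opp(p), opp(p), opp(q), opp(t(k, k)), t(mix(k, k, p, p, p, q, q), q)))

Derivation:
Work inside:  mix(opp(mix(k, opp(k), k)), opp(mix(q, opp(opp(opp(q))), s(p))), q, opp(k), mix(mix(r(t(t(q, k), mix(k, q, q, k)), mix(mix(mix(p, p), mix(p, k)), p), mix(opp(opp(q)), r(k, k, p), q, q)), opp(k)), k), s(mix(p, p, mix(p, p))), opp(k))
Push opp inside:  distribute opp over mix and collapse double opp
Collect terms:  mix(opp(k), opp(k), opp(k), q, opp(s(p)), r(t(t(q, k), mix(k, k, q, q)), mix(k, p, p, p, p), mix(q, q, q, r(k, k, p))), s(mix(p, p, p, p)))
Sort arguments:  mix(opp(k), opp(k), opp(k), opp(s(p)), q, r(t(t(q, k), mix(k, k, q, q)), mix(k, p, p, p, p), mix(q, q, q, r(k, k, p))), s(mix(p, p, p, p)))
Put back:  t(mix(opp(k), opp(k), opp(k), opp(s(p)), q, r(t(t(q, k), mix(k, k, q, q)), mix(k, p, p, p, p), mix(q, q, q, r(k, k, p))), s(mix(p, p, p, p))), mix(opp(k), opp(p), opp(p), opp(q), opp(t(k, k)), t(mix(k, k, p, p, p, q, q), q)))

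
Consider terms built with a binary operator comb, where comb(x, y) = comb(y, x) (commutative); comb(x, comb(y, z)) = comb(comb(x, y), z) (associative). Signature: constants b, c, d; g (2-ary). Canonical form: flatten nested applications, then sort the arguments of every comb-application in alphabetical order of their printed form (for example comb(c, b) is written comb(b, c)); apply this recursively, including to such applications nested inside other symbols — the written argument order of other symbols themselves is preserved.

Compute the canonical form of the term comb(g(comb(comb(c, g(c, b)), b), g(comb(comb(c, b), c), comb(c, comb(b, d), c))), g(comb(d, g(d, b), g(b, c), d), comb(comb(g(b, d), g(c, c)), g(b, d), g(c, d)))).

Answer: comb(g(comb(b, c, g(c, b)), g(comb(b, c, c), comb(b, c, c, d))), g(comb(d, d, g(b, c), g(d, b)), comb(g(b, d), g(b, d), g(c, c), g(c, d))))

Derivation:
Simplify inside:  g(comb(comb(c, g(c, b)), b), g(comb(comb(c, b), c), comb(c, comb(b, d), c)))  →  g(comb(b, c, g(c, b)), g(comb(b, c, c), comb(b, c, c, d)))
Simplify inside:  g(comb(d, g(d, b), g(b, c), d), comb(comb(g(b, d), g(c, c)), g(b, d), g(c, d)))  →  g(comb(d, d, g(b, c), g(d, b)), comb(g(b, d), g(b, d), g(c, c), g(c, d)))
Sort:  comb(g(comb(b, c, g(c, b)), g(comb(b, c, c), comb(b, c, c, d))), g(comb(d, d, g(b, c), g(d, b)), comb(g(b, d), g(b, d), g(c, c), g(c, d))))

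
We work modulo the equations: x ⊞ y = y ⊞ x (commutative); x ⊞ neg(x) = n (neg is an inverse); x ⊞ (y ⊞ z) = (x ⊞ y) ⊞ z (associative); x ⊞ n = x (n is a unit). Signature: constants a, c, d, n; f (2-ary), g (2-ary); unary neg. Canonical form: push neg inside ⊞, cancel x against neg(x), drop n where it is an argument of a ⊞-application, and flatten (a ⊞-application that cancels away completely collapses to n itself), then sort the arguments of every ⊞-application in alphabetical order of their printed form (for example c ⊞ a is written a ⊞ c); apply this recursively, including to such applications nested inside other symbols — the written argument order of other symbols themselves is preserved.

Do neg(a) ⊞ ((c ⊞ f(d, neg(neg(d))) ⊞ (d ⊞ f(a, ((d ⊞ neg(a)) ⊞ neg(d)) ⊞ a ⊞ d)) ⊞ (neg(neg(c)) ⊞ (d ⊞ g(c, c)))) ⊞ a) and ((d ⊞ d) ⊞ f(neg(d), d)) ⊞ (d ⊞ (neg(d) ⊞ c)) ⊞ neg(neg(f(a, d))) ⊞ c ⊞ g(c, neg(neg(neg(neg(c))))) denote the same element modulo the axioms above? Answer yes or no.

Answer: no — c ⊞ c ⊞ d ⊞ d ⊞ f(a, d) ⊞ f(d, d) ⊞ g(c, c) vs c ⊞ c ⊞ d ⊞ d ⊞ f(a, d) ⊞ f(neg(d), d) ⊞ g(c, c)

Derivation:
Left:  neg(a) ⊞ ((c ⊞ f(d, neg(neg(d))) ⊞ (d ⊞ f(a, ((d ⊞ neg(a)) ⊞ neg(d)) ⊞ a ⊞ d)) ⊞ (neg(neg(c)) ⊞ (d ⊞ g(c, c)))) ⊞ a)
  Push neg inside:  distribute neg over ⊞ and collapse double neg
  Inverses cancel:  a cancels
  Collect:  c ⊞ c ⊞ f(d, d) ⊞ d ⊞ d ⊞ f(a, d) ⊞ g(c, c)
  Order the arguments:  c ⊞ c ⊞ d ⊞ d ⊞ f(a, d) ⊞ f(d, d) ⊞ g(c, c)
Right:  ((d ⊞ d) ⊞ f(neg(d), d)) ⊞ (d ⊞ (neg(d) ⊞ c)) ⊞ neg(neg(f(a, d))) ⊞ c ⊞ g(c, neg(neg(neg(neg(c)))))
  Push neg inside:  distribute neg over ⊞ and collapse double neg
  Collect:  d ⊞ d ⊞ f(neg(d), d) ⊞ c ⊞ c ⊞ f(a, d) ⊞ g(c, c)
  Order the arguments:  c ⊞ c ⊞ d ⊞ d ⊞ f(a, d) ⊞ f(neg(d), d) ⊞ g(c, c)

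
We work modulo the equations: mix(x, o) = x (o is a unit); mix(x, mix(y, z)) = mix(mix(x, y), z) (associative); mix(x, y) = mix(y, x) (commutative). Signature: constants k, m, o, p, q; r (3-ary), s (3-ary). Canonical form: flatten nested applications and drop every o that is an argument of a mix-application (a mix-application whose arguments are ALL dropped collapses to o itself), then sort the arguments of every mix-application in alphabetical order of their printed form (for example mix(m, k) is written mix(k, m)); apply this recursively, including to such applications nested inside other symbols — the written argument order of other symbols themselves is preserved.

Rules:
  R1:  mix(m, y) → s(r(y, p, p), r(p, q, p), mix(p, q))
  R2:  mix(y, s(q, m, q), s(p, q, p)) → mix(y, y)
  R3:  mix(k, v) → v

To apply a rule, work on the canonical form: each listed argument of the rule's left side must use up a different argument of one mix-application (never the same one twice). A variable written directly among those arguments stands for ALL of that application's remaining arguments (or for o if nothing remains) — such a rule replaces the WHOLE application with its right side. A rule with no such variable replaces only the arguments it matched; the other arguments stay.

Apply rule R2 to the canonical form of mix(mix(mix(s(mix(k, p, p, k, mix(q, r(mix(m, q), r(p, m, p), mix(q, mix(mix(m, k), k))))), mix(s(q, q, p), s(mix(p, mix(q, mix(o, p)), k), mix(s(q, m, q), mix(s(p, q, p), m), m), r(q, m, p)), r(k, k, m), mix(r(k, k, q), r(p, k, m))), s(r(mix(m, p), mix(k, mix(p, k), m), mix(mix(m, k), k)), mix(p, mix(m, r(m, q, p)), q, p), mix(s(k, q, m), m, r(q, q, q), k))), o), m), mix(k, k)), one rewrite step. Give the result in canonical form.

Answer: mix(k, k, m, s(mix(k, k, p, p, q, r(mix(m, q), r(p, m, p), mix(k, k, m, q))), mix(r(k, k, m), r(k, k, q), r(p, k, m), s(mix(k, p, p, q), mix(m, m, m, m), r(q, m, p)), s(q, q, p)), s(r(mix(m, p), mix(k, k, m, p), mix(k, k, m)), mix(m, p, p, q, r(m, q, p)), mix(k, m, r(q, q, q), s(k, q, m)))))

Derivation:
Canonical form:  mix(k, k, m, s(mix(k, k, p, p, q, r(mix(m, q), r(p, m, p), mix(k, k, m, q))), mix(r(k, k, m), r(k, k, q), r(p, k, m), s(mix(k, p, p, q), mix(m, m, s(p, q, p), s(q, m, q)), r(q, m, p)), s(q, q, p)), s(r(mix(m, p), mix(k, k, m, p), mix(k, k, m)), mix(m, p, p, q, r(m, q, p)), mix(k, m, r(q, q, q), s(k, q, m)))))
R2 matches:  uses s(p, q, p), s(q, m, q);  y := mix(m, m)
The variable takes the whole remainder — replace the entire application.
Giving:  mix(k, k, m, s(mix(k, k, p, p, q, r(mix(m, q), r(p, m, p), mix(k, k, m, q))), mix(r(k, k, m), r(k, k, q), r(p, k, m), s(mix(k, p, p, q), mix(m, m, m, m), r(q, m, p)), s(q, q, p)), s(r(mix(m, p), mix(k, k, m, p), mix(k, k, m)), mix(m, p, p, q, r(m, q, p)), mix(k, m, r(q, q, q), s(k, q, m)))))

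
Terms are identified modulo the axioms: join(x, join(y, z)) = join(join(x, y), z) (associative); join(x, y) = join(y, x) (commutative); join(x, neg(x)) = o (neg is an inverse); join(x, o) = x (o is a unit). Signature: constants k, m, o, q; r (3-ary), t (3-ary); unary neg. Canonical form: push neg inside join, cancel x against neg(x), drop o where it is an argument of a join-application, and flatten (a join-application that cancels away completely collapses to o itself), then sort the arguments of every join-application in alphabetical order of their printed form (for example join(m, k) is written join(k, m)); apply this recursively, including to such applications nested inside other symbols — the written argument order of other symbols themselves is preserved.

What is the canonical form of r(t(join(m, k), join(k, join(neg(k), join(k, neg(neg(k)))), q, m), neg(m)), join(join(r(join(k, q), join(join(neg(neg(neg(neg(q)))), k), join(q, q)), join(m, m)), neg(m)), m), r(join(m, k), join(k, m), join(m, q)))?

Focus inside:  join(join(r(join(k, q), join(join(neg(neg(neg(neg(q)))), k), join(q, q)), join(m, m)), neg(m)), m)
Push neg inside:  distribute neg over join and collapse double neg
Cancel:  m cancels
Combine occurrences:  r(join(k, q), join(k, q, q, q), join(m, m))
Put back:  r(t(join(k, m), join(k, k, m, q), neg(m)), r(join(k, q), join(k, q, q, q), join(m, m)), r(join(k, m), join(k, m), join(m, q)))

Answer: r(t(join(k, m), join(k, k, m, q), neg(m)), r(join(k, q), join(k, q, q, q), join(m, m)), r(join(k, m), join(k, m), join(m, q)))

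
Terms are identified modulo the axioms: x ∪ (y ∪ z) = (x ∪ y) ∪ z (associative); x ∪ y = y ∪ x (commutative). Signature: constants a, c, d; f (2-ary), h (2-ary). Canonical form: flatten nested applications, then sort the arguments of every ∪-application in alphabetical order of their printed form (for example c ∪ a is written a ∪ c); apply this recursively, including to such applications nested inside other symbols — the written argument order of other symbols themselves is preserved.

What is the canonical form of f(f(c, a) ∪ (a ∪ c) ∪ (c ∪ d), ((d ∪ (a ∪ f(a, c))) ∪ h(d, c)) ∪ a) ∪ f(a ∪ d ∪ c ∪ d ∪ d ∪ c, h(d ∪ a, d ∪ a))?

Canonicalize subterm:  f(f(c, a) ∪ (a ∪ c) ∪ (c ∪ d), ((d ∪ (a ∪ f(a, c))) ∪ h(d, c)) ∪ a)  →  f(a ∪ c ∪ c ∪ d ∪ f(c, a), a ∪ a ∪ d ∪ f(a, c) ∪ h(d, c))
Simplify inside:  f(a ∪ d ∪ c ∪ d ∪ d ∪ c, h(d ∪ a, d ∪ a))  →  f(a ∪ c ∪ c ∪ d ∪ d ∪ d, h(a ∪ d, a ∪ d))
Sort:  f(a ∪ c ∪ c ∪ d ∪ d ∪ d, h(a ∪ d, a ∪ d)) ∪ f(a ∪ c ∪ c ∪ d ∪ f(c, a), a ∪ a ∪ d ∪ f(a, c) ∪ h(d, c))

Answer: f(a ∪ c ∪ c ∪ d ∪ d ∪ d, h(a ∪ d, a ∪ d)) ∪ f(a ∪ c ∪ c ∪ d ∪ f(c, a), a ∪ a ∪ d ∪ f(a, c) ∪ h(d, c))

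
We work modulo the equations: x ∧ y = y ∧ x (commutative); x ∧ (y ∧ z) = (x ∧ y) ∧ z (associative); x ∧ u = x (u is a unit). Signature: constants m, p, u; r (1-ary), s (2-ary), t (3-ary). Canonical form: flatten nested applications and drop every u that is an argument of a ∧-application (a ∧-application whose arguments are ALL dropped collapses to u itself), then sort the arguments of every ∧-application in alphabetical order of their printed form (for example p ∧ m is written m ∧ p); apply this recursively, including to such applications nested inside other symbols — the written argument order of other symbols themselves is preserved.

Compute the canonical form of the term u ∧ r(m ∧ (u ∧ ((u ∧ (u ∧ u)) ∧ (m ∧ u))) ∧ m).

Canonicalize subterm:  r(m ∧ (u ∧ ((u ∧ (u ∧ u)) ∧ (m ∧ u))) ∧ m)  →  r(m ∧ m ∧ m)
Drop the unit:  drop u
Sort:  r(m ∧ m ∧ m)

Answer: r(m ∧ m ∧ m)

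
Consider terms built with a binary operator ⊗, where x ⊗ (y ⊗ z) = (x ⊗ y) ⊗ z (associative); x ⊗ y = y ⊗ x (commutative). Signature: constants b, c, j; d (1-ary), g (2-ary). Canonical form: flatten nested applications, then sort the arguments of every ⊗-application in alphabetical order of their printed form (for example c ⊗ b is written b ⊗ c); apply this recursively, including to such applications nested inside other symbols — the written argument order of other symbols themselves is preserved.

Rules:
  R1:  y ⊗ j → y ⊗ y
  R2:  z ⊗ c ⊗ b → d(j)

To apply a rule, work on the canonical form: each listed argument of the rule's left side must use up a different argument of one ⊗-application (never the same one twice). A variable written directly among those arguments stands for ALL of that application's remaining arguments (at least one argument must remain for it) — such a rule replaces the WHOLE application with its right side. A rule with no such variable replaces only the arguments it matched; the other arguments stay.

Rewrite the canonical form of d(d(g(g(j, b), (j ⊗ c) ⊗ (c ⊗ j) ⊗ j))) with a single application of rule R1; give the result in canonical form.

Answer: d(d(g(g(j, b), c ⊗ c ⊗ c ⊗ c ⊗ j ⊗ j ⊗ j ⊗ j)))

Derivation:
Canonical form:  d(d(g(g(j, b), c ⊗ c ⊗ j ⊗ j ⊗ j)))
R1 matches:  uses j;  y := c ⊗ c ⊗ j ⊗ j
The extension variable absorbs all remaining arguments, so the whole application is rewritten.
New term:  d(d(g(g(j, b), c ⊗ c ⊗ c ⊗ c ⊗ j ⊗ j ⊗ j ⊗ j)))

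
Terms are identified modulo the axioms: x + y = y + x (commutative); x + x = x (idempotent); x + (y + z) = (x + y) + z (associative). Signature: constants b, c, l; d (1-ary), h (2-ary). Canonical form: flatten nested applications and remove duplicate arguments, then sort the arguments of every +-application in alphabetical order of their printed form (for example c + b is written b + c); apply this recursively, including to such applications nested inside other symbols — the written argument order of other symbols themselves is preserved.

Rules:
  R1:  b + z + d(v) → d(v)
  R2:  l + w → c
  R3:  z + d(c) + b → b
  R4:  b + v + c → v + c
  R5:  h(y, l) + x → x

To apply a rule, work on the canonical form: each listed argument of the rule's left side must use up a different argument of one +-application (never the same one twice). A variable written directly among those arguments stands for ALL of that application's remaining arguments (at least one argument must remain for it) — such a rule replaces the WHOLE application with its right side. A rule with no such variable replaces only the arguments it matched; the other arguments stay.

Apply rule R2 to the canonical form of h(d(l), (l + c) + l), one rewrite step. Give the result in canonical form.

Canonical form:  h(d(l), c + l)
R2 matches:  uses l;  w := c
The extension variable absorbs all remaining arguments, so the whole application is rewritten.
New term:  h(d(l), c)

Answer: h(d(l), c)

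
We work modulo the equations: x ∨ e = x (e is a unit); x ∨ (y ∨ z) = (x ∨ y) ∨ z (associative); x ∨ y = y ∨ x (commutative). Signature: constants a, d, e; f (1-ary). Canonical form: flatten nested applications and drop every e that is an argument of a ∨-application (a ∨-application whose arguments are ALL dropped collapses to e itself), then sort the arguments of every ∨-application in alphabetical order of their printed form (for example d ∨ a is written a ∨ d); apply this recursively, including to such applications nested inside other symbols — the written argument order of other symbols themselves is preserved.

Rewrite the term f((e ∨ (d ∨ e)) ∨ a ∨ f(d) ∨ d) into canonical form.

Descend into:  (e ∨ (d ∨ e)) ∨ a ∨ f(d) ∨ d
Flatten:  e ∨ d ∨ e ∨ a ∨ f(d) ∨ d
Units out:  drop e (×2)
Sort:  a ∨ d ∨ d ∨ f(d)
Rebuild:  f(a ∨ d ∨ d ∨ f(d))

Answer: f(a ∨ d ∨ d ∨ f(d))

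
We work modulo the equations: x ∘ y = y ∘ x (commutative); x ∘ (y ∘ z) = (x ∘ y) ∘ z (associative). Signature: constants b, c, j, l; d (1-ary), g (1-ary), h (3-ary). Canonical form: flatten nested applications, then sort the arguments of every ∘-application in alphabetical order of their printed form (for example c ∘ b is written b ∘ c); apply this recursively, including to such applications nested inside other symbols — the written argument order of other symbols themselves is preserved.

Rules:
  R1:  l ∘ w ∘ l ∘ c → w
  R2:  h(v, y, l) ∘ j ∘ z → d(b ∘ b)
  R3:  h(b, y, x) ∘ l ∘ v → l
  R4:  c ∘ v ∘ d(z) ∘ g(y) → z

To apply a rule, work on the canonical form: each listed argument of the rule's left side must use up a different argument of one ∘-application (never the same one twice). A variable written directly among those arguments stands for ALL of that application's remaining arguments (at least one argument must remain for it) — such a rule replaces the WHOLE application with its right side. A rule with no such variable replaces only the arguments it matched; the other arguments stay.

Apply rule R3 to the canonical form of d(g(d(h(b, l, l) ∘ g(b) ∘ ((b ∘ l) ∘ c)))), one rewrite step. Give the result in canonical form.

Answer: d(g(d(l)))

Derivation:
Canonical form:  d(g(d(b ∘ c ∘ g(b) ∘ h(b, l, l) ∘ l)))
Apply R3:  consuming h(b, l, l), l;  v := b ∘ c ∘ g(b), x := l, y := l
The extension variable absorbs all remaining arguments, so the whole application is rewritten.
New term:  d(g(d(l)))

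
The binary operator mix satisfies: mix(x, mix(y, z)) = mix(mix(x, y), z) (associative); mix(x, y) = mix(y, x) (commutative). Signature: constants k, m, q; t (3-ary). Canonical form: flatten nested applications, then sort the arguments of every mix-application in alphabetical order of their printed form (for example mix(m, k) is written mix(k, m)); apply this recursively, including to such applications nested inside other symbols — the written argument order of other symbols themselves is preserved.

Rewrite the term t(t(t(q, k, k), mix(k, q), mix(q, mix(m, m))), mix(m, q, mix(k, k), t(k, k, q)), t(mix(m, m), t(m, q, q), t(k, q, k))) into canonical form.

Answer: t(t(t(q, k, k), mix(k, q), mix(m, m, q)), mix(k, k, m, q, t(k, k, q)), t(mix(m, m), t(m, q, q), t(k, q, k)))

Derivation:
Work inside:  mix(m, q, mix(k, k), t(k, k, q))
Un-nest:  mix(m, q, k, k, t(k, k, q))
Sort arguments:  mix(k, k, m, q, t(k, k, q))
Rebuild:  t(t(t(q, k, k), mix(k, q), mix(m, m, q)), mix(k, k, m, q, t(k, k, q)), t(mix(m, m), t(m, q, q), t(k, q, k)))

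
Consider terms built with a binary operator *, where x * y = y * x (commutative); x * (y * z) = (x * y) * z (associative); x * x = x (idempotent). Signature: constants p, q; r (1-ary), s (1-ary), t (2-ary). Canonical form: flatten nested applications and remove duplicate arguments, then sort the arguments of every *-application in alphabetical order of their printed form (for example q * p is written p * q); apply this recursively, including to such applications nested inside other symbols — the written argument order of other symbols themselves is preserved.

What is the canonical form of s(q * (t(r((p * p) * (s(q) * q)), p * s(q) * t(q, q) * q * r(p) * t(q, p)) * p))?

Answer: s(p * q * t(r(p * q * s(q)), p * q * r(p) * s(q) * t(q, p) * t(q, q)))

Derivation:
Descend into:  q * (t(r((p * p) * (s(q) * q)), p * s(q) * t(q, q) * q * r(p) * t(q, p)) * p)
Merge nested applications:  q * t(r((p * p) * (s(q) * q)), p * s(q) * t(q, q) * q * r(p) * t(q, p)) * p
Simplify inside:  t(r((p * p) * (s(q) * q)), p * s(q) * t(q, q) * q * r(p) * t(q, p))  →  t(r(p * q * s(q)), p * q * r(p) * s(q) * t(q, p) * t(q, q))
Sort:  p * q * t(r(p * q * s(q)), p * q * r(p) * s(q) * t(q, p) * t(q, q))
Put back:  s(p * q * t(r(p * q * s(q)), p * q * r(p) * s(q) * t(q, p) * t(q, q)))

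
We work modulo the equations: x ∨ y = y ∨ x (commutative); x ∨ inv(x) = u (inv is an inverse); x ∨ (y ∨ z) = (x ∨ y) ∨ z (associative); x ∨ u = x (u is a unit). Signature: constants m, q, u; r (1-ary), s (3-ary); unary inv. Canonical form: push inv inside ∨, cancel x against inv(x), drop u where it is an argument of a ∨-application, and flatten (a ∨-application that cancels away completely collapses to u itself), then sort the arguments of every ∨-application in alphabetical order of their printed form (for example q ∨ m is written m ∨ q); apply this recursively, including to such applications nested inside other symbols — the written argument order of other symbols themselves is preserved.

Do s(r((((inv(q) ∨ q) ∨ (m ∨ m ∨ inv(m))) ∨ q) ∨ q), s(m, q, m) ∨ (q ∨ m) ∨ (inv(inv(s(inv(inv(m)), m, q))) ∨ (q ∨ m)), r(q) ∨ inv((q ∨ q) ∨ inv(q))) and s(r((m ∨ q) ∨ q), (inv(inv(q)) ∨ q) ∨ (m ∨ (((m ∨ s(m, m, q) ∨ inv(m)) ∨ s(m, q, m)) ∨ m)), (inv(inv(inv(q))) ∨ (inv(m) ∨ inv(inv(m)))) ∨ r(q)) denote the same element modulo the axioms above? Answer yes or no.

Left:  s(r((((inv(q) ∨ q) ∨ (m ∨ m ∨ inv(m))) ∨ q) ∨ q), s(m, q, m) ∨ (q ∨ m) ∨ (inv(inv(s(inv(inv(m)), m, q))) ∨ (q ∨ m)), r(q) ∨ inv((q ∨ q) ∨ inv(q)))
  Work inside:  s(m, q, m) ∨ (q ∨ m) ∨ (inv(inv(s(inv(inv(m)), m, q))) ∨ (q ∨ m))
  Push inv inside:  distribute inv over ∨ and collapse double inv
  Combine occurrences:  s(m, q, m) ∨ q ∨ q ∨ m ∨ m ∨ s(m, m, q)
  Sort:  m ∨ m ∨ q ∨ q ∨ s(m, m, q) ∨ s(m, q, m)
  Put back:  s(r(m ∨ q ∨ q), m ∨ m ∨ q ∨ q ∨ s(m, m, q) ∨ s(m, q, m), inv(q) ∨ r(q))
Right:  s(r((m ∨ q) ∨ q), (inv(inv(q)) ∨ q) ∨ (m ∨ (((m ∨ s(m, m, q) ∨ inv(m)) ∨ s(m, q, m)) ∨ m)), (inv(inv(inv(q))) ∨ (inv(m) ∨ inv(inv(m)))) ∨ r(q))
  Work inside:  (inv(inv(q)) ∨ q) ∨ (m ∨ (((m ∨ s(m, m, q) ∨ inv(m)) ∨ s(m, q, m)) ∨ m))
  Push inv inside:  distribute inv over ∨ and collapse double inv
  Collect:  q ∨ q ∨ m ∨ m ∨ s(m, m, q) ∨ s(m, q, m)
  Sort:  m ∨ m ∨ q ∨ q ∨ s(m, m, q) ∨ s(m, q, m)
  Rebuild:  s(r(m ∨ q ∨ q), m ∨ m ∨ q ∨ q ∨ s(m, m, q) ∨ s(m, q, m), inv(q) ∨ r(q))

Answer: yes — both canonical forms are s(r(m ∨ q ∨ q), m ∨ m ∨ q ∨ q ∨ s(m, m, q) ∨ s(m, q, m), inv(q) ∨ r(q))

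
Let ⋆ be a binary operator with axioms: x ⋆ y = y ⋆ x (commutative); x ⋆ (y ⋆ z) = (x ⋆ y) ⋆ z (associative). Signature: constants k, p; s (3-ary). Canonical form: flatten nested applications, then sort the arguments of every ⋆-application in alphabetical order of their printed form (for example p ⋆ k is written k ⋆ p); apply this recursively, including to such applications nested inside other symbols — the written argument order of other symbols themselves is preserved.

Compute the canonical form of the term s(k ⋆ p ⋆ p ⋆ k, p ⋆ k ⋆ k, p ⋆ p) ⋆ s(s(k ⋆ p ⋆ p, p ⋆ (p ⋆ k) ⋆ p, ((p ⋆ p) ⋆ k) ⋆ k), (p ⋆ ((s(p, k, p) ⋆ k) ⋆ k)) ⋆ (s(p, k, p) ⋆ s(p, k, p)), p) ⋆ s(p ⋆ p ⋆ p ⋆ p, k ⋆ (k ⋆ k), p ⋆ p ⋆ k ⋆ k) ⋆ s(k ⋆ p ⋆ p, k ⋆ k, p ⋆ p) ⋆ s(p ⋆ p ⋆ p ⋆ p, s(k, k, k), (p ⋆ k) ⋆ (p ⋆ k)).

Answer: s(k ⋆ k ⋆ p ⋆ p, k ⋆ k ⋆ p, p ⋆ p) ⋆ s(k ⋆ p ⋆ p, k ⋆ k, p ⋆ p) ⋆ s(p ⋆ p ⋆ p ⋆ p, k ⋆ k ⋆ k, k ⋆ k ⋆ p ⋆ p) ⋆ s(p ⋆ p ⋆ p ⋆ p, s(k, k, k), k ⋆ k ⋆ p ⋆ p) ⋆ s(s(k ⋆ p ⋆ p, k ⋆ p ⋆ p ⋆ p, k ⋆ k ⋆ p ⋆ p), k ⋆ k ⋆ p ⋆ s(p, k, p) ⋆ s(p, k, p) ⋆ s(p, k, p), p)

Derivation:
Inside:  s(k ⋆ p ⋆ p ⋆ k, p ⋆ k ⋆ k, p ⋆ p)  →  s(k ⋆ k ⋆ p ⋆ p, k ⋆ k ⋆ p, p ⋆ p)
Simplify inside:  s(s(k ⋆ p ⋆ p, p ⋆ (p ⋆ k) ⋆ p, ((p ⋆ p) ⋆ k) ⋆ k), (p ⋆ ((s(p, k, p) ⋆ k) ⋆ k)) ⋆ (s(p, k, p) ⋆ s(p, k, p)), p)  →  s(s(k ⋆ p ⋆ p, k ⋆ p ⋆ p ⋆ p, k ⋆ k ⋆ p ⋆ p), k ⋆ k ⋆ p ⋆ s(p, k, p) ⋆ s(p, k, p) ⋆ s(p, k, p), p)
Simplify inside:  s(p ⋆ p ⋆ p ⋆ p, k ⋆ (k ⋆ k), p ⋆ p ⋆ k ⋆ k)  →  s(p ⋆ p ⋆ p ⋆ p, k ⋆ k ⋆ k, k ⋆ k ⋆ p ⋆ p)
Sort arguments:  s(k ⋆ k ⋆ p ⋆ p, k ⋆ k ⋆ p, p ⋆ p) ⋆ s(k ⋆ p ⋆ p, k ⋆ k, p ⋆ p) ⋆ s(p ⋆ p ⋆ p ⋆ p, k ⋆ k ⋆ k, k ⋆ k ⋆ p ⋆ p) ⋆ s(p ⋆ p ⋆ p ⋆ p, s(k, k, k), k ⋆ k ⋆ p ⋆ p) ⋆ s(s(k ⋆ p ⋆ p, k ⋆ p ⋆ p ⋆ p, k ⋆ k ⋆ p ⋆ p), k ⋆ k ⋆ p ⋆ s(p, k, p) ⋆ s(p, k, p) ⋆ s(p, k, p), p)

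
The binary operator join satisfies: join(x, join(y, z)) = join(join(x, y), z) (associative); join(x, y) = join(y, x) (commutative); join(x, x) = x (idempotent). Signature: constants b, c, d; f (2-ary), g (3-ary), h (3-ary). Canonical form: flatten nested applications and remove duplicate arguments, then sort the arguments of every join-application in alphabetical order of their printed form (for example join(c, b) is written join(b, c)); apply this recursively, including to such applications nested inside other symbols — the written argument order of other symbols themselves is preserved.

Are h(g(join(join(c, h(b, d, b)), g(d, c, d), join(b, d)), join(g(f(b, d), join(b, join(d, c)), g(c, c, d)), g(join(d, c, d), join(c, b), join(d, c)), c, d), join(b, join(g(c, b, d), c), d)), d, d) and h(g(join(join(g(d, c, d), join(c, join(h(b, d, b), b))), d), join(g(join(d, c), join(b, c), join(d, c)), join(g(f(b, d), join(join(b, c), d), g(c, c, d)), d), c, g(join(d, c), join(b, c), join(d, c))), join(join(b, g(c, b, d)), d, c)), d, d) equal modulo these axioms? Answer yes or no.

Left:  h(g(join(join(c, h(b, d, b)), g(d, c, d), join(b, d)), join(g(f(b, d), join(b, join(d, c)), g(c, c, d)), g(join(d, c, d), join(c, b), join(d, c)), c, d), join(b, join(g(c, b, d), c), d)), d, d)
  Focus inside:  join(g(f(b, d), join(b, join(d, c)), g(c, c, d)), g(join(d, c, d), join(c, b), join(d, c)), c, d)
  Simplify inside:  g(f(b, d), join(b, join(d, c)), g(c, c, d))  →  g(f(b, d), join(b, c, d), g(c, c, d))
  Inside:  g(join(d, c, d), join(c, b), join(d, c))  →  g(join(c, d), join(b, c), join(c, d))
  Order the arguments:  join(c, d, g(f(b, d), join(b, c, d), g(c, c, d)), g(join(c, d), join(b, c), join(c, d)))
  Put back:  h(g(join(b, c, d, g(d, c, d), h(b, d, b)), join(c, d, g(f(b, d), join(b, c, d), g(c, c, d)), g(join(c, d), join(b, c), join(c, d))), join(b, c, d, g(c, b, d))), d, d)
Right:  h(g(join(join(g(d, c, d), join(c, join(h(b, d, b), b))), d), join(g(join(d, c), join(b, c), join(d, c)), join(g(f(b, d), join(join(b, c), d), g(c, c, d)), d), c, g(join(d, c), join(b, c), join(d, c))), join(join(b, g(c, b, d)), d, c)), d, d)
  Focus inside:  join(g(join(d, c), join(b, c), join(d, c)), join(g(f(b, d), join(join(b, c), d), g(c, c, d)), d), c, g(join(d, c), join(b, c), join(d, c)))
  Flatten:  join(g(join(d, c), join(b, c), join(d, c)), g(f(b, d), join(join(b, c), d), g(c, c, d)), d, c, g(join(d, c), join(b, c), join(d, c)))
  Simplify inside:  g(join(d, c), join(b, c), join(d, c))  →  g(join(c, d), join(b, c), join(c, d))
  Canonicalize subterm:  g(f(b, d), join(join(b, c), d), g(c, c, d))  →  g(f(b, d), join(b, c, d), g(c, c, d))
  Simplify inside:  g(join(d, c), join(b, c), join(d, c))  →  g(join(c, d), join(b, c), join(c, d))
  Drop duplicates:  drop duplicate g(join(c, d), join(b, c), join(c, d))
  Sort arguments:  join(c, d, g(f(b, d), join(b, c, d), g(c, c, d)), g(join(c, d), join(b, c), join(c, d)))
  Put back:  h(g(join(b, c, d, g(d, c, d), h(b, d, b)), join(c, d, g(f(b, d), join(b, c, d), g(c, c, d)), g(join(c, d), join(b, c), join(c, d))), join(b, c, d, g(c, b, d))), d, d)

Answer: yes — both canonical forms are h(g(join(b, c, d, g(d, c, d), h(b, d, b)), join(c, d, g(f(b, d), join(b, c, d), g(c, c, d)), g(join(c, d), join(b, c), join(c, d))), join(b, c, d, g(c, b, d))), d, d)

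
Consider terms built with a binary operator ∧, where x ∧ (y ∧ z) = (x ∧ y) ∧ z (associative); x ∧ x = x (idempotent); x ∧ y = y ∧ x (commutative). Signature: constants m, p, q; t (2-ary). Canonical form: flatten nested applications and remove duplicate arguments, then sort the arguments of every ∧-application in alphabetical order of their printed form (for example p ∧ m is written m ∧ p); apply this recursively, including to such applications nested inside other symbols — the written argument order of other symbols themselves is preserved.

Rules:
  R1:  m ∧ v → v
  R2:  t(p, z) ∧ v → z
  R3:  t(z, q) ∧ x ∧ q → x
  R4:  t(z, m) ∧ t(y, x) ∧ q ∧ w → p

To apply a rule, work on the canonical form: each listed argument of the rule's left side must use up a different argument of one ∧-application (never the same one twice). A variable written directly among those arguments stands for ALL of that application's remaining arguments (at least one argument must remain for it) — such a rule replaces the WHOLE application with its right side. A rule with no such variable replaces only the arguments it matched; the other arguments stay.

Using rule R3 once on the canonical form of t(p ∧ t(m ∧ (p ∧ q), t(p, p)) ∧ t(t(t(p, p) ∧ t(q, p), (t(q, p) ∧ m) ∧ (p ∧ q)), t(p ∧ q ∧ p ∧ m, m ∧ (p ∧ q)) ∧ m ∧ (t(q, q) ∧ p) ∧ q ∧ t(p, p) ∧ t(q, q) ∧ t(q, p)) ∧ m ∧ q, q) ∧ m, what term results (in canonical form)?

Canonical form:  m ∧ t(m ∧ p ∧ q ∧ t(m ∧ p ∧ q, t(p, p)) ∧ t(t(t(p, p) ∧ t(q, p), m ∧ p ∧ q ∧ t(q, p)), m ∧ p ∧ q ∧ t(m ∧ p ∧ q, m ∧ p ∧ q) ∧ t(p, p) ∧ t(q, p) ∧ t(q, q)), q)
Apply R3:  consuming q, t(q, q);  x := m ∧ p ∧ t(m ∧ p ∧ q, m ∧ p ∧ q) ∧ t(p, p) ∧ t(q, p), z := q
The variable takes the whole remainder — replace the entire application.
Giving:  m ∧ t(m ∧ p ∧ q ∧ t(m ∧ p ∧ q, t(p, p)) ∧ t(t(t(p, p) ∧ t(q, p), m ∧ p ∧ q ∧ t(q, p)), m ∧ p ∧ t(m ∧ p ∧ q, m ∧ p ∧ q) ∧ t(p, p) ∧ t(q, p)), q)

Answer: m ∧ t(m ∧ p ∧ q ∧ t(m ∧ p ∧ q, t(p, p)) ∧ t(t(t(p, p) ∧ t(q, p), m ∧ p ∧ q ∧ t(q, p)), m ∧ p ∧ t(m ∧ p ∧ q, m ∧ p ∧ q) ∧ t(p, p) ∧ t(q, p)), q)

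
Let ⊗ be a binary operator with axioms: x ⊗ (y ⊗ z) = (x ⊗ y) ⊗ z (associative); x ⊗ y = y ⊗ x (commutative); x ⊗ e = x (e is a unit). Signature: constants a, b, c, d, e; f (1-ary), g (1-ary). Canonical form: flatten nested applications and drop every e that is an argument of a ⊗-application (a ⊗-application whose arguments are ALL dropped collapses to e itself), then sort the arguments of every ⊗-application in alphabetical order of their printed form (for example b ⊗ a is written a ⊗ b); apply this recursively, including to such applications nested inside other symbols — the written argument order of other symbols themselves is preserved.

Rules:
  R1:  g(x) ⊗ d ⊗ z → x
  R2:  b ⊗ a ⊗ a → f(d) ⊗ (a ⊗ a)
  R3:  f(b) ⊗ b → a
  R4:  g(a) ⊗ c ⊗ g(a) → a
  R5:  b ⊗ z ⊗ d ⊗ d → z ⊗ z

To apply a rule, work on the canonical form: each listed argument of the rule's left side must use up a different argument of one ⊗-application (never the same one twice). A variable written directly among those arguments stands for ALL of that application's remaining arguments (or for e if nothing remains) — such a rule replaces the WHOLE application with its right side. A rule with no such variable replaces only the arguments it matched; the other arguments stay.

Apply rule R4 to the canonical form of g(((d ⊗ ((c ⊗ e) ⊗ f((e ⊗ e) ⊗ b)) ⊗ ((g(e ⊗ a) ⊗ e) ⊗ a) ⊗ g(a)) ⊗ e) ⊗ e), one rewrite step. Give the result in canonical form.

Canonical form:  g(a ⊗ c ⊗ d ⊗ f(b) ⊗ g(a) ⊗ g(a))
Apply R4:  consuming c, g(a), g(a)
New term:  g(a ⊗ a ⊗ d ⊗ f(b))

Answer: g(a ⊗ a ⊗ d ⊗ f(b))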